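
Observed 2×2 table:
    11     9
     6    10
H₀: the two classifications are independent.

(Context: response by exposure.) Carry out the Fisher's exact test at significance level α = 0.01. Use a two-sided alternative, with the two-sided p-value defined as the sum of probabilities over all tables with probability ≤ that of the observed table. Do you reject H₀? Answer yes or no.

reject H₀: no

Margins: r₁=20, r₂=16, c₁=17, c₂=19, n=36
p_obs = C(20,11)·C(16,6)/C(36,17); sum pmf over tables with pmf ≤ p_obs
p-value (two-sided) = 0.33511
At α=0.01: p ≥ α → fail to reject H₀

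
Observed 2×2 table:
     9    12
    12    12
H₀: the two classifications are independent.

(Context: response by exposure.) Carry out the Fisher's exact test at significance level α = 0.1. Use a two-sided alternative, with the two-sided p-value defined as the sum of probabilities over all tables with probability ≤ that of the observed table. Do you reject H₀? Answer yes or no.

Margins: r₁=21, r₂=24, c₁=21, c₂=24, n=45
p_obs = C(21,9)·C(24,12)/C(45,21); sum pmf over tables with pmf ≤ p_obs
p-value (two-sided) = 0.76669
At α=0.1: p ≥ α → fail to reject H₀

reject H₀: no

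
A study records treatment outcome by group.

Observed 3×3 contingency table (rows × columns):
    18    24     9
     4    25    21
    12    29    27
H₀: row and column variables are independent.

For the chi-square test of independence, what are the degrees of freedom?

degrees of freedom = 4

df = (r−1)(c−1) = (3−1)·(3−1) = 4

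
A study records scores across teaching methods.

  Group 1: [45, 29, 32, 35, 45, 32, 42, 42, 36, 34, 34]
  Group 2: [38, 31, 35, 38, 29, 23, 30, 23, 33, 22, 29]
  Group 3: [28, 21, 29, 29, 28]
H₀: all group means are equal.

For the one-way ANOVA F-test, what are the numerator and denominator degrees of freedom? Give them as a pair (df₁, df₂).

k = 3 groups, N = 27 total
df = (k−1, N−k) = (3−1, 27−3) = (2, 24)

degrees of freedom = [2, 24]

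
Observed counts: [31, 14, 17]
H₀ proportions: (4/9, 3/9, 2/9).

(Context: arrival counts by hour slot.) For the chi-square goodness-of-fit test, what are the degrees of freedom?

df = k − 1 = 3 − 1 = 2

degrees of freedom = 2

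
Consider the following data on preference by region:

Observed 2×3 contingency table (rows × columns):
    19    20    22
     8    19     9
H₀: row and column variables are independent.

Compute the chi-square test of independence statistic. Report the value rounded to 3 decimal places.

Row totals [61, 36], col totals [27, 39, 31], n=97
χ² = (19−16.98)²/16.98 + (20−24.53)²/24.53 + (22−19.49)²/19.49 + (8−10.02)²/10.02 + (19−14.47)²/14.47 + (9−11.51)²/11.51 = 3.7656
df = 2

test statistic = 3.766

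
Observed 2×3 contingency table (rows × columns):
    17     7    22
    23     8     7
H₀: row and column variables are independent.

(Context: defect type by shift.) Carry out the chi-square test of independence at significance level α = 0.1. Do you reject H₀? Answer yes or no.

reject H₀: yes

Row totals [46, 38], col totals [40, 15, 29], n=84
χ² = (17−21.90)²/21.90 + (7−8.21)²/8.21 + (22−15.88)²/15.88 + (23−18.10)²/18.10 + (8−6.79)²/6.79 + (7−13.12)²/13.12 = 8.0363
df = 2
p-value (upper-tail) = 0.01799
At α=0.1: p < α → reject H₀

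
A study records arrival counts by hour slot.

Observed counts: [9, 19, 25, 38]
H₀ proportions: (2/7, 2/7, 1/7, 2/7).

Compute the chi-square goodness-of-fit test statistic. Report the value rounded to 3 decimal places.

test statistic = 29.615

n = 91; E_i = n·p_i = [26.00, 26.00, 13.00, 26.00]
χ² = (9−26.00)²/26.00 + (19−26.00)²/26.00 + (25−13.00)²/13.00 + (38−26.00)²/26.00 = 29.6154
df = 3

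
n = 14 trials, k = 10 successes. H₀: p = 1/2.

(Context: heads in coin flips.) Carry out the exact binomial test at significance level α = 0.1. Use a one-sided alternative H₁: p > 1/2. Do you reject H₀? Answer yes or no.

Exact binomial: n=14, k=10, p₀=1/2=0.5000
P(X≥10) from Σ C(n,i)·p₀^i·(1−p₀)^(n−i)
p-value (one-sided, H₁ greater) = 0.08978
At α=0.1: p < α → reject H₀

reject H₀: yes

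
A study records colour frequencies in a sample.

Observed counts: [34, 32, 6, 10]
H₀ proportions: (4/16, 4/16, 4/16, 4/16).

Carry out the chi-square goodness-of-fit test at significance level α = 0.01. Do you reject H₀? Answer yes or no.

reject H₀: yes

n = 82; E_i = n·p_i = [20.50, 20.50, 20.50, 20.50]
χ² = (34−20.50)²/20.50 + (32−20.50)²/20.50 + (6−20.50)²/20.50 + (10−20.50)²/20.50 = 30.9756
df = 3
p-value (upper-tail) = 0.00000
At α=0.01: p < α → reject H₀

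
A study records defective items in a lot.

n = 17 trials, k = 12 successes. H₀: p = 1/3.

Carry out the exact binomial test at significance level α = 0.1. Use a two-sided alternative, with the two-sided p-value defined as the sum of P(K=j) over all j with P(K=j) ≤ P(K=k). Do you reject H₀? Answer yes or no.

Exact binomial: n=17, k=12, p₀=1/3=0.3333
P(X=j) = C(n,j)·p₀^j·(1−p₀)^(n−j); p = Σ P(X=j) over j with P(X=j) ≤ P(X=12)
p-value (two-sided) = 0.00289
At α=0.1: p < α → reject H₀

reject H₀: yes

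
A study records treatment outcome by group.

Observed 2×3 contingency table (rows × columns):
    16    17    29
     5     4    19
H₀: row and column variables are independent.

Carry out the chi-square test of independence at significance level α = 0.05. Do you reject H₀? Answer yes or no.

Row totals [62, 28], col totals [21, 21, 48], n=90
χ² = (16−14.47)²/14.47 + (17−14.47)²/14.47 + (29−33.07)²/33.07 + (5−6.53)²/6.53 + (4−6.53)²/6.53 + (19−14.93)²/14.93 = 3.5559
df = 2
p-value (upper-tail) = 0.16898
At α=0.05: p ≥ α → fail to reject H₀

reject H₀: no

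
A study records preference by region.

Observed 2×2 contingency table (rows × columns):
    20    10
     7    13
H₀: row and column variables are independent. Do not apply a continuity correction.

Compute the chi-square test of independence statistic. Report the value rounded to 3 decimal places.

Row totals [30, 20], col totals [27, 23], n=50
χ² = (20−16.20)²/16.20 + (10−13.80)²/13.80 + (7−10.80)²/10.80 + (13−9.20)²/9.20 = 4.8443
df = 1

test statistic = 4.844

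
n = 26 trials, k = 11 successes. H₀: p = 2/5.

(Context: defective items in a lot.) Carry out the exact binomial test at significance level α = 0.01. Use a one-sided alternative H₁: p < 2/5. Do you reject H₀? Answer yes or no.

reject H₀: no

Exact binomial: n=26, k=11, p₀=2/5=0.4000
P(X≤11) from Σ C(n,i)·p₀^i·(1−p₀)^(n−i)
p-value (one-sided, H₁ less) = 0.67368
At α=0.01: p ≥ α → fail to reject H₀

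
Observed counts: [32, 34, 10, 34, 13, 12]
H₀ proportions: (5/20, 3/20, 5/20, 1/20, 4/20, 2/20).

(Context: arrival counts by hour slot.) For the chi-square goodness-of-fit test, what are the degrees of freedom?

degrees of freedom = 5

df = k − 1 = 6 − 1 = 5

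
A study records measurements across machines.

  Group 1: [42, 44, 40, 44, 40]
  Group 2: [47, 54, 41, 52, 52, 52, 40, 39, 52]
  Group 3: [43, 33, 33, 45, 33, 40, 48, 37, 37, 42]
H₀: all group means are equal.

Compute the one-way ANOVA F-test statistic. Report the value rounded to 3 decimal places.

test statistic = 6.514

Group means [42.00, 47.67, 39.10], grand mean 42.917
SSB = Σnᵢ(x̄ᵢ−x̄)² = 352.933; SSW = ΣΣ(x−x̄ᵢ)² = 568.900
MSB = 352.933/2 = 176.4667; MSW = 568.900/21 = 27.0905
F = MSB/MSW = 6.5140
df = (2, 21)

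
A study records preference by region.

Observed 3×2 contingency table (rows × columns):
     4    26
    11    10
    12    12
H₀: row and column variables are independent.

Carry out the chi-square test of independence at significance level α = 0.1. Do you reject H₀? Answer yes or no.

Row totals [30, 21, 24], col totals [27, 48], n=75
χ² = (4−10.80)²/10.80 + (26−19.20)²/19.20 + (11−7.56)²/7.56 + (10−13.44)²/13.44 + (12−8.64)²/8.64 + (12−15.36)²/15.36 = 11.1772
df = 2
p-value (upper-tail) = 0.00374
At α=0.1: p < α → reject H₀

reject H₀: yes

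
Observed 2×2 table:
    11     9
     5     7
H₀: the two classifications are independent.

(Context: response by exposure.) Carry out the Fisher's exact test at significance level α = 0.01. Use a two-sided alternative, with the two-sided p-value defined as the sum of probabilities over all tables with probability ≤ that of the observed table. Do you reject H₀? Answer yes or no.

reject H₀: no

Margins: r₁=20, r₂=12, c₁=16, c₂=16, n=32
p_obs = C(20,11)·C(12,5)/C(32,16); sum pmf over tables with pmf ≤ p_obs
p-value (two-sided) = 0.71599
At α=0.01: p ≥ α → fail to reject H₀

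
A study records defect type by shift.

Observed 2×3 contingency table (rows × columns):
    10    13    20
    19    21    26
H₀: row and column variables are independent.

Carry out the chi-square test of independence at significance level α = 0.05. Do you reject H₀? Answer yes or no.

Row totals [43, 66], col totals [29, 34, 46], n=109
χ² = (10−11.44)²/11.44 + (13−13.41)²/13.41 + (20−18.15)²/18.15 + (19−17.56)²/17.56 + (21−20.59)²/20.59 + (26−27.85)²/27.85 = 0.6330
df = 2
p-value (upper-tail) = 0.72868
At α=0.05: p ≥ α → fail to reject H₀

reject H₀: no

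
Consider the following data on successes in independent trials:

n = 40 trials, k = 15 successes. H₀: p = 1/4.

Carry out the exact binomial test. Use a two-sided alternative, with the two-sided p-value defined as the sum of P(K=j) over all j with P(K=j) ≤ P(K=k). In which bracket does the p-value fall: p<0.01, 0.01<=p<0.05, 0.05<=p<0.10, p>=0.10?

Exact binomial: n=40, k=15, p₀=1/4=0.2500
P(X=j) = C(n,j)·p₀^j·(1−p₀)^(n−j); p = Σ P(X=j) over j with P(X=j) ≤ P(X=15)
p-value (two-sided) = 0.09771
→ bracket: 0.05<=p<0.10

p-value bracket: 0.05<=p<0.10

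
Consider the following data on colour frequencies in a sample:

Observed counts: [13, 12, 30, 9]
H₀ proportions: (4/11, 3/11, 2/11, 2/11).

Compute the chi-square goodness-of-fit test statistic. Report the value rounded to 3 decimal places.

n = 64; E_i = n·p_i = [23.27, 17.45, 11.64, 11.64]
χ² = (13−23.27)²/23.27 + (12−17.45)²/17.45 + (30−11.64)²/11.64 + (9−11.64)²/11.64 = 35.8164
df = 3

test statistic = 35.816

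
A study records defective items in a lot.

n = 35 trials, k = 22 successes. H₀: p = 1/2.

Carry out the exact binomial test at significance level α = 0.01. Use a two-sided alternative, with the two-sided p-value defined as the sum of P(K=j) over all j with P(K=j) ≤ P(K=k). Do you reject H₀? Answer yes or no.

reject H₀: no

Exact binomial: n=35, k=22, p₀=1/2=0.5000
P(X=j) = C(n,j)·p₀^j·(1−p₀)^(n−j); p = Σ P(X=j) over j with P(X=j) ≤ P(X=22)
p-value (two-sided) = 0.17547
At α=0.01: p ≥ α → fail to reject H₀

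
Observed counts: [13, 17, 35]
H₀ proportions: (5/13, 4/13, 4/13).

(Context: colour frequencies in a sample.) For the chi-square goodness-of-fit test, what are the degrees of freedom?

df = k − 1 = 3 − 1 = 2

degrees of freedom = 2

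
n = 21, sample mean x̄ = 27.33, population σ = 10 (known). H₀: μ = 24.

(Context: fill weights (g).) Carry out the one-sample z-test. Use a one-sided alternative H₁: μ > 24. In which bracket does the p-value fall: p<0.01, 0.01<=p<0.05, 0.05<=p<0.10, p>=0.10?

p-value bracket: 0.05<=p<0.10

SE = σ/√n = 10/√21 = 2.1822
z = (x̄−μ₀)/SE = (27.33−24)/2.1822 = 1.5260
p-value (one-sided, H₁ greater) = 0.06351
→ bracket: 0.05<=p<0.10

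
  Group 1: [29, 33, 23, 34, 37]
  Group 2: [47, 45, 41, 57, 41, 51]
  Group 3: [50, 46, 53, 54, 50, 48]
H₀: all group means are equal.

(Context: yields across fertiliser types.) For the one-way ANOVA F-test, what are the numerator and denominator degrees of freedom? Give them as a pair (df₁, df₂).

degrees of freedom = [2, 14]

k = 3 groups, N = 17 total
df = (k−1, N−k) = (3−1, 17−3) = (2, 14)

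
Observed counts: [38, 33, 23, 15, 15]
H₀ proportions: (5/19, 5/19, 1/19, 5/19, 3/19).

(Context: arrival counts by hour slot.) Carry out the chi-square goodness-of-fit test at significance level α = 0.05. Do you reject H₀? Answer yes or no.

reject H₀: yes

n = 124; E_i = n·p_i = [32.63, 32.63, 6.53, 32.63, 19.58]
χ² = (38−32.63)²/32.63 + (33−32.63)²/32.63 + (23−6.53)²/6.53 + (15−32.63)²/32.63 + (15−19.58)²/19.58 = 53.0677
df = 4
p-value (upper-tail) = 0.00000
At α=0.05: p < α → reject H₀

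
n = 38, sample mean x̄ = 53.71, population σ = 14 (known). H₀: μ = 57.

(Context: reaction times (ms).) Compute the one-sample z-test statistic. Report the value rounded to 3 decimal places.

test statistic = -1.449

SE = σ/√n = 14/√38 = 2.2711
z = (x̄−μ₀)/SE = (53.71−57)/2.2711 = -1.4486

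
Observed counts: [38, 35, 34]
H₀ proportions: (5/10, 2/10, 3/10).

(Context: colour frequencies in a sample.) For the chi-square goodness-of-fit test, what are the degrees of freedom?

degrees of freedom = 2

df = k − 1 = 3 − 1 = 2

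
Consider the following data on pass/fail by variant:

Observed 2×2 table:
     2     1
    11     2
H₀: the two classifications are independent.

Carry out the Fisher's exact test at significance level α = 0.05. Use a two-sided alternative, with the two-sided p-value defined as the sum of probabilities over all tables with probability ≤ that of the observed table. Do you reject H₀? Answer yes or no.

reject H₀: no

Margins: r₁=3, r₂=13, c₁=13, c₂=3, n=16
p_obs = C(3,2)·C(13,11)/C(16,13); sum pmf over tables with pmf ≤ p_obs
p-value (two-sided) = 0.48929
At α=0.05: p ≥ α → fail to reject H₀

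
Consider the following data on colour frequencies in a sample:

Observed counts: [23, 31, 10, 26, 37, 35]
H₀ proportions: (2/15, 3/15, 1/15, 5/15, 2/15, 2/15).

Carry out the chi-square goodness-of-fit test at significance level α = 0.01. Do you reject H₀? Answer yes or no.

n = 162; E_i = n·p_i = [21.60, 32.40, 10.80, 54.00, 21.60, 21.60]
χ² = (23−21.60)²/21.60 + (31−32.40)²/32.40 + (10−10.80)²/10.80 + (26−54.00)²/54.00 + (37−21.60)²/21.60 + (35−21.60)²/21.60 = 34.0216
df = 5
p-value (upper-tail) = 0.00000
At α=0.01: p < α → reject H₀

reject H₀: yes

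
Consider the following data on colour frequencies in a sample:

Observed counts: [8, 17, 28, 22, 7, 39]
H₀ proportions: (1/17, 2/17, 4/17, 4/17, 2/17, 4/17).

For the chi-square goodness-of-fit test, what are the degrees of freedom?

degrees of freedom = 5

df = k − 1 = 6 − 1 = 5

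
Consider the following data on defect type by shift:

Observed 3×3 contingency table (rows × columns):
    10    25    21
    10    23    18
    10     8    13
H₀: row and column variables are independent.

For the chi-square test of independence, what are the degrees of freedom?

df = (r−1)(c−1) = (3−1)·(3−1) = 4

degrees of freedom = 4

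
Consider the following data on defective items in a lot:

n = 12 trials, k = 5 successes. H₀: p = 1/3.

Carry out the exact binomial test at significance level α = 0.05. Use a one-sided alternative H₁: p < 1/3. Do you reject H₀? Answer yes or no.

Exact binomial: n=12, k=5, p₀=1/3=0.3333
P(X≤5) from Σ C(n,i)·p₀^i·(1−p₀)^(n−i)
p-value (one-sided, H₁ less) = 0.82228
At α=0.05: p ≥ α → fail to reject H₀

reject H₀: no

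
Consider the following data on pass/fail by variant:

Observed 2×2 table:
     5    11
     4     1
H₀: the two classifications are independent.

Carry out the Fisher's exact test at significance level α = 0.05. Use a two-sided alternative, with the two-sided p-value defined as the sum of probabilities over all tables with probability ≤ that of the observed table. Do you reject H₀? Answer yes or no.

Margins: r₁=16, r₂=5, c₁=9, c₂=12, n=21
p_obs = C(16,5)·C(5,4)/C(21,9); sum pmf over tables with pmf ≤ p_obs
p-value (two-sided) = 0.11942
At α=0.05: p ≥ α → fail to reject H₀

reject H₀: no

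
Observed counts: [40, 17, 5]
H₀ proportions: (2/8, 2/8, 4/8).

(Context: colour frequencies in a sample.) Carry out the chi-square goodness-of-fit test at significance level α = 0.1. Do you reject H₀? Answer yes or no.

n = 62; E_i = n·p_i = [15.50, 15.50, 31.00]
χ² = (40−15.50)²/15.50 + (17−15.50)²/15.50 + (5−31.00)²/31.00 = 60.6774
df = 2
p-value (upper-tail) = 0.00000
At α=0.1: p < α → reject H₀

reject H₀: yes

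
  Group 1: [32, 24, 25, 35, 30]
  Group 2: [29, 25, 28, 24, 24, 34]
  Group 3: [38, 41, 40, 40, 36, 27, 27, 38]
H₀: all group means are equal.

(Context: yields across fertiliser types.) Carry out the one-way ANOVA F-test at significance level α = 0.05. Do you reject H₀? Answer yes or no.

Group means [29.20, 27.33, 35.88], grand mean 31.421
SSB = Σnᵢ(x̄ᵢ−x̄)² = 283.623; SSW = ΣΣ(x−x̄ᵢ)² = 389.008
MSB = 283.623/2 = 141.8116; MSW = 389.008/16 = 24.3130
F = MSB/MSW = 5.8327
df = (2, 16)
p-value (upper-tail) = 0.01252
At α=0.05: p < α → reject H₀

reject H₀: yes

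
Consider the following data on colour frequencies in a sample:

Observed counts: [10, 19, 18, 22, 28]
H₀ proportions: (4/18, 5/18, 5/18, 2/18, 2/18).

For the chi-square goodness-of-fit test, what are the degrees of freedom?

degrees of freedom = 4

df = k − 1 = 5 − 1 = 4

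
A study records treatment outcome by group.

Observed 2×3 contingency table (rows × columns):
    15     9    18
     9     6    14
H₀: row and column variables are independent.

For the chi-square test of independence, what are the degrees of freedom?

degrees of freedom = 2

df = (r−1)(c−1) = (2−1)·(3−1) = 2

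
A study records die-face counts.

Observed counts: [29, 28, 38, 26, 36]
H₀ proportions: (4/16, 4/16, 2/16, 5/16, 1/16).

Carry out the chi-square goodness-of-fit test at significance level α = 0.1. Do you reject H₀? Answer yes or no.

n = 157; E_i = n·p_i = [39.25, 39.25, 19.62, 49.06, 9.81]
χ² = (29−39.25)²/39.25 + (28−39.25)²/39.25 + (38−19.62)²/19.62 + (26−49.06)²/49.06 + (36−9.81)²/9.81 = 103.8357
df = 4
p-value (upper-tail) = 0.00000
At α=0.1: p < α → reject H₀

reject H₀: yes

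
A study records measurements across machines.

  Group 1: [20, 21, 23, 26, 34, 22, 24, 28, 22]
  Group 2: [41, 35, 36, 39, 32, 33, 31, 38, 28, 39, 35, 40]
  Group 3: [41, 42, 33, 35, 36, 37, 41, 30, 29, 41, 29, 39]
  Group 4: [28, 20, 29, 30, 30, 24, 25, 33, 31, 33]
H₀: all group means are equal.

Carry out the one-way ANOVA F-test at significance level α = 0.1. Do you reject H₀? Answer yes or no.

reject H₀: yes

Group means [24.44, 35.58, 36.08, 28.30], grand mean 31.698
SSB = Σnᵢ(x̄ᵢ−x̄)² = 1000.914; SSW = ΣΣ(x−x̄ᵢ)² = 750.156
MSB = 1000.914/3 = 333.6381; MSW = 750.156/39 = 19.2348
F = MSB/MSW = 17.3456
df = (3, 39)
p-value (upper-tail) = 0.00000
At α=0.1: p < α → reject H₀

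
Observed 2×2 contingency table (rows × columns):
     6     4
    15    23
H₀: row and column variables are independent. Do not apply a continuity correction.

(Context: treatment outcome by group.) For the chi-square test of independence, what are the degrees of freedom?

df = (r−1)(c−1) = (2−1)·(2−1) = 1

degrees of freedom = 1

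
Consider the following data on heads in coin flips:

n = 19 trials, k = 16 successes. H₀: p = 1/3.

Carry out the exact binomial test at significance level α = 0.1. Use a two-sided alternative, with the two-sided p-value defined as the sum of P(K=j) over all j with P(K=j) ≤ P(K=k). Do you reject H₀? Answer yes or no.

reject H₀: yes

Exact binomial: n=19, k=16, p₀=1/3=0.3333
P(X=j) = C(n,j)·p₀^j·(1−p₀)^(n−j); p = Σ P(X=j) over j with P(X=j) ≤ P(X=16)
p-value (two-sided) = 0.00001
At α=0.1: p < α → reject H₀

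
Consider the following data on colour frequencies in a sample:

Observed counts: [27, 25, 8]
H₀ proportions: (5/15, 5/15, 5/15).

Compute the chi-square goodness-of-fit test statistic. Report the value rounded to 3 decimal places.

test statistic = 10.900

n = 60; E_i = n·p_i = [20.00, 20.00, 20.00]
χ² = (27−20.00)²/20.00 + (25−20.00)²/20.00 + (8−20.00)²/20.00 = 10.9000
df = 2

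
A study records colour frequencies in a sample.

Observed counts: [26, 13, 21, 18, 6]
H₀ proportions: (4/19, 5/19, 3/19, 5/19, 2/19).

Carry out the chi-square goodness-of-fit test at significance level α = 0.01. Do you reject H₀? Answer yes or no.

reject H₀: yes

n = 84; E_i = n·p_i = [17.68, 22.11, 13.26, 22.11, 8.84]
χ² = (26−17.68)²/17.68 + (13−22.11)²/22.11 + (21−13.26)²/13.26 + (18−22.11)²/22.11 + (6−8.84)²/8.84 = 13.8500
df = 4
p-value (upper-tail) = 0.00779
At α=0.01: p < α → reject H₀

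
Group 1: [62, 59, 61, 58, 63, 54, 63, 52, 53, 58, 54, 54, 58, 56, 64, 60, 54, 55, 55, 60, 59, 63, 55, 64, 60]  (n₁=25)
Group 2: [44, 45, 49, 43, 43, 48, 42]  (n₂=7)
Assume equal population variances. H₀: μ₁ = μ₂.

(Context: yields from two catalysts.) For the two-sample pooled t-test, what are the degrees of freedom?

degrees of freedom = 30

df = n₁ + n₂ − 2 = 25 + 7 − 2 = 30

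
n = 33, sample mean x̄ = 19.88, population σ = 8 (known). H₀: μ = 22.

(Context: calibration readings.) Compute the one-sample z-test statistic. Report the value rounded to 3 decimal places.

SE = σ/√n = 8/√33 = 1.3926
z = (x̄−μ₀)/SE = (19.88−22)/1.3926 = -1.5223

test statistic = -1.522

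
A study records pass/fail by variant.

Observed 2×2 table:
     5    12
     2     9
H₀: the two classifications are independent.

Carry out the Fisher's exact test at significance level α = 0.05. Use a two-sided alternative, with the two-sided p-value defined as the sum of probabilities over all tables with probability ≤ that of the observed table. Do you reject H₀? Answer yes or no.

Margins: r₁=17, r₂=11, c₁=7, c₂=21, n=28
p_obs = C(17,5)·C(11,2)/C(28,7); sum pmf over tables with pmf ≤ p_obs
p-value (two-sided) = 0.66834
At α=0.05: p ≥ α → fail to reject H₀

reject H₀: no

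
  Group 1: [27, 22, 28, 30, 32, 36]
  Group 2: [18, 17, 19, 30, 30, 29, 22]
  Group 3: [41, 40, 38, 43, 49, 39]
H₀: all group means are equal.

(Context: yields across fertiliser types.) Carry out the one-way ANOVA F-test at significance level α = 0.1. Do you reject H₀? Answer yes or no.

Group means [29.17, 23.57, 41.67], grand mean 31.053
SSB = Σnᵢ(x̄ᵢ−x̄)² = 1089.066; SSW = ΣΣ(x−x̄ᵢ)² = 401.881
MSB = 1089.066/2 = 544.5332; MSW = 401.881/16 = 25.1176
F = MSB/MSW = 21.6794
df = (2, 16)
p-value (upper-tail) = 0.00003
At α=0.1: p < α → reject H₀

reject H₀: yes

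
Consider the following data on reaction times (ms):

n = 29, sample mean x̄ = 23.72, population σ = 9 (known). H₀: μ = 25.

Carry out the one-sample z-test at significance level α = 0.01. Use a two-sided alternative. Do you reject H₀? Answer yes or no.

reject H₀: no

SE = σ/√n = 9/√29 = 1.6713
z = (x̄−μ₀)/SE = (23.72−25)/1.6713 = -0.7659
p-value (two-sided) = 0.44374
At α=0.01: p ≥ α → fail to reject H₀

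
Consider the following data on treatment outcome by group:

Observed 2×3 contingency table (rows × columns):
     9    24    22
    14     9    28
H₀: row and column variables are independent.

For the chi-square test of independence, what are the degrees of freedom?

degrees of freedom = 2

df = (r−1)(c−1) = (2−1)·(3−1) = 2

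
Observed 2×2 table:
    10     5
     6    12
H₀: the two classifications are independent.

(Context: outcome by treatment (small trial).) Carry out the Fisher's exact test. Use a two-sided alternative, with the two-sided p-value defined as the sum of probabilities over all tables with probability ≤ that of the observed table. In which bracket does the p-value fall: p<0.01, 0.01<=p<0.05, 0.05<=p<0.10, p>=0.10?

p-value bracket: 0.05<=p<0.10

Margins: r₁=15, r₂=18, c₁=16, c₂=17, n=33
p_obs = C(15,10)·C(18,6)/C(33,16); sum pmf over tables with pmf ≤ p_obs
p-value (two-sided) = 0.08441
→ bracket: 0.05<=p<0.10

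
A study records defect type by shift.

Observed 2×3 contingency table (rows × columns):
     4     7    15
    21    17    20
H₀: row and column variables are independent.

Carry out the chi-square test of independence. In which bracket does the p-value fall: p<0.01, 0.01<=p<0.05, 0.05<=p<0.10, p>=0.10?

p-value bracket: 0.05<=p<0.10

Row totals [26, 58], col totals [25, 24, 35], n=84
χ² = (4−7.74)²/7.74 + (7−7.43)²/7.43 + (15−10.83)²/10.83 + (21−17.26)²/17.26 + (17−16.57)²/16.57 + (20−24.17)²/24.17 = 4.9720
df = 2
p-value (upper-tail) = 0.08324
→ bracket: 0.05<=p<0.10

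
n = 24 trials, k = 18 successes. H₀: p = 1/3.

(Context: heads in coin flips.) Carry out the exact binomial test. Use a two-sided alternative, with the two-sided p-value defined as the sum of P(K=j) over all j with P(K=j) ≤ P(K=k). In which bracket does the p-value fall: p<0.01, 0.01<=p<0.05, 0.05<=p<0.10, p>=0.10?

Exact binomial: n=24, k=18, p₀=1/3=0.3333
P(X=j) = C(n,j)·p₀^j·(1−p₀)^(n−j); p = Σ P(X=j) over j with P(X=j) ≤ P(X=18)
p-value (two-sided) = 0.00004
→ bracket: p<0.01

p-value bracket: p<0.01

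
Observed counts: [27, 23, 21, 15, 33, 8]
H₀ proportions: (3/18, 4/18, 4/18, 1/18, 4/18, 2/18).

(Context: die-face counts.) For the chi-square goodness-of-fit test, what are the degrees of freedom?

df = k − 1 = 6 − 1 = 5

degrees of freedom = 5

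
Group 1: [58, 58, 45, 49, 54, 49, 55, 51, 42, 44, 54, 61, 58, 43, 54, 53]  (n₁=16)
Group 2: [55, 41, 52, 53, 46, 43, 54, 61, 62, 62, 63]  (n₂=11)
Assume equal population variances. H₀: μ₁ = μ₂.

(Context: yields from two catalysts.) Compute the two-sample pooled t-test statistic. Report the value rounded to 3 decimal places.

test statistic = -0.782

x̄₁=51.750, s₁=5.905, n₁=16
x̄₂=53.818, s₂=7.859, n₂=11
s_p² = [15·5.905² + 10·7.859²]/25 = 45.6255
SE = √(s_p²·(1/16+1/11)) = 2.6456
t = (51.750−53.818)/2.6456 = -0.7817
df = 25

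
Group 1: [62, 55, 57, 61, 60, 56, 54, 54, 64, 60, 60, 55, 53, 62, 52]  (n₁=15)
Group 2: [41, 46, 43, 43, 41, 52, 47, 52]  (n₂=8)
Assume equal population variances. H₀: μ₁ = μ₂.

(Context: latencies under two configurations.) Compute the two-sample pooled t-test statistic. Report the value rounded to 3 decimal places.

x̄₁=57.667, s₁=3.811, n₁=15
x̄₂=45.625, s₂=4.470, n₂=8
s_p² = [14·3.811² + 7·4.470²]/21 = 16.3433
SE = √(s_p²·(1/15+1/8)) = 1.7699
t = (57.667−45.625)/1.7699 = 6.8037
df = 21

test statistic = 6.804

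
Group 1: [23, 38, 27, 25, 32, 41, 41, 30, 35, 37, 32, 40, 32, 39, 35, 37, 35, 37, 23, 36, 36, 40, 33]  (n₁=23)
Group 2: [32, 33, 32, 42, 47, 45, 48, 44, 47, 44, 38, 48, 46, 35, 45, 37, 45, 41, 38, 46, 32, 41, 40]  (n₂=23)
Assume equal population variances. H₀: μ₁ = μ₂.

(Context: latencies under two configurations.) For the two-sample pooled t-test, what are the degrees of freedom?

degrees of freedom = 44

df = n₁ + n₂ − 2 = 23 + 23 − 2 = 44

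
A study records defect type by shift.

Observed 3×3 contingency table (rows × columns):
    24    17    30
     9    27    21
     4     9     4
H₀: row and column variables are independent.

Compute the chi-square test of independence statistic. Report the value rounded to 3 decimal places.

test statistic = 11.509

Row totals [71, 57, 17], col totals [37, 53, 55], n=145
χ² = (24−18.12)²/18.12 + (17−25.95)²/25.95 + (30−26.93)²/26.93 + (9−14.54)²/14.54 + (27−20.83)²/20.83 + (21−21.62)²/21.62 + (4−4.34)²/4.34 + (9−6.21)²/6.21 + (4−6.45)²/6.45 = 11.5091
df = 4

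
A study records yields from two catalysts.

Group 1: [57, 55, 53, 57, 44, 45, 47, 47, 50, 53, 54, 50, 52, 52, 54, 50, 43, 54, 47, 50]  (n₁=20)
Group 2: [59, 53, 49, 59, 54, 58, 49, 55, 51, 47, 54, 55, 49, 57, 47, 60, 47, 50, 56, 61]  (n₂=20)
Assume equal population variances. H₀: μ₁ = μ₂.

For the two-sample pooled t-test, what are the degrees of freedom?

df = n₁ + n₂ − 2 = 20 + 20 − 2 = 38

degrees of freedom = 38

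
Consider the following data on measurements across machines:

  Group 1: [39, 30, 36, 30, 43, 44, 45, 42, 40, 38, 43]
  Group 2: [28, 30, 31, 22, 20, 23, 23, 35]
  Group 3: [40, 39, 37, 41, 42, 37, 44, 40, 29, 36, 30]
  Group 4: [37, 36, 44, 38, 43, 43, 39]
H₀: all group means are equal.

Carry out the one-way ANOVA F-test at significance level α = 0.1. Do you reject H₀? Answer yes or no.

reject H₀: yes

Group means [39.09, 26.50, 37.73, 40.00], grand mean 36.135
SSB = Σnᵢ(x̄ᵢ−x̄)² = 971.233; SSW = ΣΣ(x−x̄ᵢ)² = 753.091
MSB = 971.233/3 = 323.7445; MSW = 753.091/33 = 22.8209
F = MSB/MSW = 14.1863
df = (3, 33)
p-value (upper-tail) = 0.00000
At α=0.1: p < α → reject H₀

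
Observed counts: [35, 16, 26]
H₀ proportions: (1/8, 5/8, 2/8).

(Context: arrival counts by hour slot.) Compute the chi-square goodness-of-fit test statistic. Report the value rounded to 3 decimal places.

test statistic = 90.709

n = 77; E_i = n·p_i = [9.62, 48.12, 19.25]
χ² = (35−9.62)²/9.62 + (16−48.12)²/48.12 + (26−19.25)²/19.25 = 90.7091
df = 2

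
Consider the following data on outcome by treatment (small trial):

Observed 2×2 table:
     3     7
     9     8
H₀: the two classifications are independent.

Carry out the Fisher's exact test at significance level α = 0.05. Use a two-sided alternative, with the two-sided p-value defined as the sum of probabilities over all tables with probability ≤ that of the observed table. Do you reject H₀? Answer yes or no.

Margins: r₁=10, r₂=17, c₁=12, c₂=15, n=27
p_obs = C(10,3)·C(17,9)/C(27,12); sum pmf over tables with pmf ≤ p_obs
p-value (two-sided) = 0.42441
At α=0.05: p ≥ α → fail to reject H₀

reject H₀: no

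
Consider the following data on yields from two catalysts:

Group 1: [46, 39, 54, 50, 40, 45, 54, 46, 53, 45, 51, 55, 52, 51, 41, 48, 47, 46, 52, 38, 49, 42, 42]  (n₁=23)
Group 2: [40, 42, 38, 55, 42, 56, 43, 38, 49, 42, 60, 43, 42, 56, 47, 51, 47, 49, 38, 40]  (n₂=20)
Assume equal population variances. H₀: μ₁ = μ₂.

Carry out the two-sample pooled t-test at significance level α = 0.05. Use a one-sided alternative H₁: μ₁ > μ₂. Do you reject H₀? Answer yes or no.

reject H₀: no

x̄₁=47.217, s₁=5.152, n₁=23
x̄₂=45.900, s₂=6.758, n₂=20
s_p² = [22·5.152² + 19·6.758²]/41 = 35.4076
SE = √(s_p²·(1/23+1/20)) = 1.8193
t = (47.217−45.900)/1.8193 = 0.7241
df = 41
p-value (one-sided, H₁ greater) = 0.23655
At α=0.05: p ≥ α → fail to reject H₀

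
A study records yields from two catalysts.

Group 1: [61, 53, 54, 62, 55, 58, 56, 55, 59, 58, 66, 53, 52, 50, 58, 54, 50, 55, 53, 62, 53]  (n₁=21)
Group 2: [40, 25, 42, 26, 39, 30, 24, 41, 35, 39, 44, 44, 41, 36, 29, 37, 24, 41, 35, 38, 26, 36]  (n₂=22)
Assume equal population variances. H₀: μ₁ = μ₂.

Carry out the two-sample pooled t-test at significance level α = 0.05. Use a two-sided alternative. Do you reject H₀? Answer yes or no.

x̄₁=56.048, s₁=4.201, n₁=21
x̄₂=35.091, s₂=6.746, n₂=22
s_p² = [20·4.201² + 21·6.746²]/41 = 31.9212
SE = √(s_p²·(1/21+1/22)) = 1.7237
t = (56.048−35.091)/1.7237 = 12.1582
df = 41
p-value (two-sided) = 0.00000
At α=0.05: p < α → reject H₀

reject H₀: yes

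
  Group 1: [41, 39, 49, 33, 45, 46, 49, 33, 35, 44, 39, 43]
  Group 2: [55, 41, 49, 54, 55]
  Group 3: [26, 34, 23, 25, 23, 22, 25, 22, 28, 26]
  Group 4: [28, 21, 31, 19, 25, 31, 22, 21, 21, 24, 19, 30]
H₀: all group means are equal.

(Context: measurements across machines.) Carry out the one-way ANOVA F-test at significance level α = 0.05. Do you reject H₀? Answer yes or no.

reject H₀: yes

Group means [41.33, 50.80, 25.40, 24.33], grand mean 33.231
SSB = Σnᵢ(x̄ᵢ−x̄)² = 3894.390; SSW = ΣΣ(x−x̄ᵢ)² = 844.533
MSB = 3894.390/3 = 1298.1299; MSW = 844.533/35 = 24.1295
F = MSB/MSW = 53.7984
df = (3, 35)
p-value (upper-tail) = 0.00000
At α=0.05: p < α → reject H₀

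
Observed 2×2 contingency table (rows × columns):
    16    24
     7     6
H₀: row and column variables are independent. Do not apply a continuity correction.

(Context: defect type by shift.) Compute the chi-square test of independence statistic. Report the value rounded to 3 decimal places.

Row totals [40, 13], col totals [23, 30], n=53
χ² = (16−17.36)²/17.36 + (24−22.64)²/22.64 + (7−5.64)²/5.64 + (6−7.36)²/7.36 = 0.7658
df = 1

test statistic = 0.766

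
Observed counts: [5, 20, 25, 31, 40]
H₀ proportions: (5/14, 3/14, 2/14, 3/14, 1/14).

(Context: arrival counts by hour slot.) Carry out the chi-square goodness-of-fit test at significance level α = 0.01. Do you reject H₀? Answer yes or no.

reject H₀: yes

n = 121; E_i = n·p_i = [43.21, 25.93, 17.29, 25.93, 8.64]
χ² = (5−43.21)²/43.21 + (20−25.93)²/25.93 + (25−17.29)²/17.29 + (31−25.93)²/25.93 + (40−8.64)²/8.64 = 153.3499
df = 4
p-value (upper-tail) = 0.00000
At α=0.01: p < α → reject H₀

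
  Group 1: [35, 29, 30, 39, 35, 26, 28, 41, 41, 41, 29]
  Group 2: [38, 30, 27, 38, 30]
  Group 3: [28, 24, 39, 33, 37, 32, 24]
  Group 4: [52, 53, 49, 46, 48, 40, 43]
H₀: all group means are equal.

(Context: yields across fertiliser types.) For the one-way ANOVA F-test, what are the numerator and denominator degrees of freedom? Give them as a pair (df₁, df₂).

degrees of freedom = [3, 26]

k = 4 groups, N = 30 total
df = (k−1, N−k) = (4−1, 30−4) = (3, 26)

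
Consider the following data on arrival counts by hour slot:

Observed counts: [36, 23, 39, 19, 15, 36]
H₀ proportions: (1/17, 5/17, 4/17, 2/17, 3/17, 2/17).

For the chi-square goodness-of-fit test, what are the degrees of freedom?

degrees of freedom = 5

df = k − 1 = 6 − 1 = 5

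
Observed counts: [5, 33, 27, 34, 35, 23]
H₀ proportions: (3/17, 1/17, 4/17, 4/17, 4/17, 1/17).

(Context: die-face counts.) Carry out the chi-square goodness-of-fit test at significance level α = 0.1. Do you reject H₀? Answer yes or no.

n = 157; E_i = n·p_i = [27.71, 9.24, 36.94, 36.94, 36.94, 9.24]
χ² = (5−27.71)²/27.71 + (33−9.24)²/9.24 + (27−36.94)²/36.94 + (34−36.94)²/36.94 + (35−36.94)²/36.94 + (23−9.24)²/9.24 = 103.2877
df = 5
p-value (upper-tail) = 0.00000
At α=0.1: p < α → reject H₀

reject H₀: yes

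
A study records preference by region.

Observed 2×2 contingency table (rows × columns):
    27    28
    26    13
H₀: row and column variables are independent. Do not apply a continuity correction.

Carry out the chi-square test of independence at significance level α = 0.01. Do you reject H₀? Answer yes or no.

reject H₀: no

Row totals [55, 39], col totals [53, 41], n=94
χ² = (27−31.01)²/31.01 + (28−23.99)²/23.99 + (26−21.99)²/21.99 + (13−17.01)²/17.01 = 2.8663
df = 1
p-value (upper-tail) = 0.09045
At α=0.01: p ≥ α → fail to reject H₀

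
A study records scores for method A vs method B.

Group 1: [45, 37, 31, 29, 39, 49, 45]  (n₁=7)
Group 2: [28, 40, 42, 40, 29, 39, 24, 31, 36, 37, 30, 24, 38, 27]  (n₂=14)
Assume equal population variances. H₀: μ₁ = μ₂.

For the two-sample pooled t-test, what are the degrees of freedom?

degrees of freedom = 19

df = n₁ + n₂ − 2 = 7 + 14 − 2 = 19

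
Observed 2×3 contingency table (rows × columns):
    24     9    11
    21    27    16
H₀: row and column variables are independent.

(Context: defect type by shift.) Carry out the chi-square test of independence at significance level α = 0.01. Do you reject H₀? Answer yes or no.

Row totals [44, 64], col totals [45, 36, 27], n=108
χ² = (24−18.33)²/18.33 + (9−14.67)²/14.67 + (11−11.00)²/11.00 + (21−26.67)²/26.67 + (27−21.33)²/21.33 + (16−16.00)²/16.00 = 6.6503
df = 2
p-value (upper-tail) = 0.03597
At α=0.01: p ≥ α → fail to reject H₀

reject H₀: no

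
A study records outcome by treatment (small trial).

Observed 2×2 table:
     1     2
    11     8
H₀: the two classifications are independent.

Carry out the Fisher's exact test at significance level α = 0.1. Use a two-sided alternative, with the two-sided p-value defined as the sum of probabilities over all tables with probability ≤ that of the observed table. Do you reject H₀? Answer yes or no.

reject H₀: no

Margins: r₁=3, r₂=19, c₁=12, c₂=10, n=22
p_obs = C(3,1)·C(19,11)/C(22,12); sum pmf over tables with pmf ≤ p_obs
p-value (two-sided) = 0.57143
At α=0.1: p ≥ α → fail to reject H₀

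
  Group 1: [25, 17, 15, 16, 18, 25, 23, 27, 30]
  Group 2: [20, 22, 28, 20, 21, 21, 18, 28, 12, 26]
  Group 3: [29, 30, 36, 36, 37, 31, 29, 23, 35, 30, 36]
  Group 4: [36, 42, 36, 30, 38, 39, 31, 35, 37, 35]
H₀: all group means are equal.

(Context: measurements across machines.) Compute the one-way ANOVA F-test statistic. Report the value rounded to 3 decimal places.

test statistic = 24.965

Group means [21.78, 21.60, 32.00, 35.90], grand mean 28.075
SSB = Σnᵢ(x̄ᵢ−x̄)² = 1557.919; SSW = ΣΣ(x−x̄ᵢ)² = 748.856
MSB = 1557.919/3 = 519.3065; MSW = 748.856/36 = 20.8015
F = MSB/MSW = 24.9648
df = (3, 36)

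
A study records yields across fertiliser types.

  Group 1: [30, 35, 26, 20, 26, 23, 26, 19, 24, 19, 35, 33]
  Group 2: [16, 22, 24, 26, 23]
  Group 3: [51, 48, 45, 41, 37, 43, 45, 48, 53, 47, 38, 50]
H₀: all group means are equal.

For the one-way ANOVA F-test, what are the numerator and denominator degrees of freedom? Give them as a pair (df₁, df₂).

degrees of freedom = [2, 26]

k = 3 groups, N = 29 total
df = (k−1, N−k) = (3−1, 29−3) = (2, 26)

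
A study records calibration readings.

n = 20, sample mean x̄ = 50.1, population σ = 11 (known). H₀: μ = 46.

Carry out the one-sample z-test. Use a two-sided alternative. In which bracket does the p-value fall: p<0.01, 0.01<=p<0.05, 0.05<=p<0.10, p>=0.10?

SE = σ/√n = 11/√20 = 2.4597
z = (x̄−μ₀)/SE = (50.1−46)/2.4597 = 1.6669
p-value (two-sided) = 0.09554
→ bracket: 0.05<=p<0.10

p-value bracket: 0.05<=p<0.10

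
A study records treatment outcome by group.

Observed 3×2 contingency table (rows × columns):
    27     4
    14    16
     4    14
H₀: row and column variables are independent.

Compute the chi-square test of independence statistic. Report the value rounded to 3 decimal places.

test statistic = 21.641

Row totals [31, 30, 18], col totals [45, 34], n=79
χ² = (27−17.66)²/17.66 + (4−13.34)²/13.34 + (14−17.09)²/17.09 + (16−12.91)²/12.91 + (4−10.25)²/10.25 + (14−7.75)²/7.75 = 21.6413
df = 2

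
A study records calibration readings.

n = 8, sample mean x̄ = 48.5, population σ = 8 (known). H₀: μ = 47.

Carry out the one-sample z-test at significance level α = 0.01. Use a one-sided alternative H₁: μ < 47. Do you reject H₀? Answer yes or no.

SE = σ/√n = 8/√8 = 2.8284
z = (x̄−μ₀)/SE = (48.5−47)/2.8284 = 0.5303
p-value (one-sided, H₁ less) = 0.70206
At α=0.01: p ≥ α → fail to reject H₀

reject H₀: no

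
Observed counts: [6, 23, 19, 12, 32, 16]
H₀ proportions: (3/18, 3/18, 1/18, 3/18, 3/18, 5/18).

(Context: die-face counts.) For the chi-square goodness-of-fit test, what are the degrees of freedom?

df = k − 1 = 6 − 1 = 5

degrees of freedom = 5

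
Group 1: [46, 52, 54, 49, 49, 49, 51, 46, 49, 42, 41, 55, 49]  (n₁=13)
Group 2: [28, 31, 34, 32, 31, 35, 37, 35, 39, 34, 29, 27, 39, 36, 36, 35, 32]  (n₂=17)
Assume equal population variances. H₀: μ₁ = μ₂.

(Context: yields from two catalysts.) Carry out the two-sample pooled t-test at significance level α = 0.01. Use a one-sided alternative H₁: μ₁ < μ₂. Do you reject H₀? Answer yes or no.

reject H₀: no

x̄₁=48.615, s₁=4.114, n₁=13
x̄₂=33.529, s₂=3.555, n₂=17
s_p² = [12·4.114² + 16·3.555²]/28 = 14.4754
SE = √(s_p²·(1/13+1/17)) = 1.4018
t = (48.615−33.529)/1.4018 = 10.7620
df = 28
p-value (one-sided, H₁ less) = 1.00000
At α=0.01: p ≥ α → fail to reject H₀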